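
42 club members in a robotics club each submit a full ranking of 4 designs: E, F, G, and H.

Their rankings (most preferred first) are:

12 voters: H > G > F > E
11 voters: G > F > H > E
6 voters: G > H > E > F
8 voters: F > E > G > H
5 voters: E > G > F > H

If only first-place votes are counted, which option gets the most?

First-place vote totals:
  E: 5
  F: 8
  G: 17
  H: 12
G has the most first-place votes.

G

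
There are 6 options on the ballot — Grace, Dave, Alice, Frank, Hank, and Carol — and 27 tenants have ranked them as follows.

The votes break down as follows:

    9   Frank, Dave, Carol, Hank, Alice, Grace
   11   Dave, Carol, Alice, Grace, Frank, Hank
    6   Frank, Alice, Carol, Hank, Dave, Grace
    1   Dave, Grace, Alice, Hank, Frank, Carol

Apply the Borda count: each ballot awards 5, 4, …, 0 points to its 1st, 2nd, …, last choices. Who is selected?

Dave

Borda scores:
  Grace: 9·0 + 11·2 + 6·0 + 4 = 26
  Dave: 9·4 + 11·5 + 6·1 + 5 = 102
  Alice: 9·1 + 11·3 + 6·4 + 3 = 69
  Frank: 9·5 + 11·1 + 6·5 + 1 = 87
  Hank: 9·2 + 11·0 + 6·2 + 2 = 32
  Carol: 9·3 + 11·4 + 6·3 + 0 = 89
Dave has the highest total.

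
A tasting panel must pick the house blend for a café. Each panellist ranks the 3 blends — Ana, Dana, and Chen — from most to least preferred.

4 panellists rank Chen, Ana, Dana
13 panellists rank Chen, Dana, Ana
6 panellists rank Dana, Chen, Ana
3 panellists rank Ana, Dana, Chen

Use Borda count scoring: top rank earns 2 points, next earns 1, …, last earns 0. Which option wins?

Borda scores:
  Ana: 4·1 + 13·0 + 6·0 + 3·2 = 10
  Dana: 4·0 + 13·1 + 6·2 + 3·1 = 28
  Chen: 4·2 + 13·2 + 6·1 + 3·0 = 40
Chen has the highest total.

Chen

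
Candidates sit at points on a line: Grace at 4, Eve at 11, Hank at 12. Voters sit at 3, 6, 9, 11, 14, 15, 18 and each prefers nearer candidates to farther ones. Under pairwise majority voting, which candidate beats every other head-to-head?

Eve

With single-peaked preferences on a line, the Condorcet winner is the candidate closest to the median voter.
The median voter (position 11) is closest to Eve at 11.
Check: Eve vs Hank — voters closer to Eve: 4 of 7.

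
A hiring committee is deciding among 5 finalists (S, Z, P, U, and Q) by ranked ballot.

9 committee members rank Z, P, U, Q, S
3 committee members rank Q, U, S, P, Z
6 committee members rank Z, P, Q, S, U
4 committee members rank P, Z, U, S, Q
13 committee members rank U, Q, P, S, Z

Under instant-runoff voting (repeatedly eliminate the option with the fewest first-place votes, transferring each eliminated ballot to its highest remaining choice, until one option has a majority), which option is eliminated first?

Round 1: Z 15, U 13, P 4, Q 3, S 0. S has the fewest and is eliminated.
Round 2: Z 15, U 13, P 4, Q 3. Q has the fewest and is eliminated.
Round 3: U 16, Z 15, P 4. P has the fewest and is eliminated.
Round 4: Z 19, U 16. Z has a majority.

S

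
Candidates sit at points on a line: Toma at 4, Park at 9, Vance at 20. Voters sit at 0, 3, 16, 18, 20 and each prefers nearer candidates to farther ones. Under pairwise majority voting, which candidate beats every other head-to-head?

With single-peaked preferences on a line, the Condorcet winner is the candidate closest to the median voter.
The median voter (position 16) is closest to Vance at 20.
Check: Vance vs Toma — voters closer to Vance: 3 of 5.

Vance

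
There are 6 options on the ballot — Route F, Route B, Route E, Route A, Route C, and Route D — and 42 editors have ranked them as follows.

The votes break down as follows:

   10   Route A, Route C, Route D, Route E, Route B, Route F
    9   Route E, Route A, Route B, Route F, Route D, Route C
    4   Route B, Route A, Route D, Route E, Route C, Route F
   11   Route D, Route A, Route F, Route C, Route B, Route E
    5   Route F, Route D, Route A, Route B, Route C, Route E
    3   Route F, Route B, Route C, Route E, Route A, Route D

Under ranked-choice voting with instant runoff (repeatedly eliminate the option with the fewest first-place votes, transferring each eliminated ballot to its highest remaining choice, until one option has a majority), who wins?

Round 1: Route D 11, Route A 10, Route E 9, Route F 8, Route B 4, Route C 0. Route C has the fewest and is eliminated.
Round 2: Route D 11, Route A 10, Route E 9, Route F 8, Route B 4. Route B has the fewest and is eliminated.
Round 3: Route A 14, Route D 11, Route E 9, Route F 8. Route F has the fewest and is eliminated.
Round 4: Route D 16, Route A 14, Route E 12. Route E has the fewest and is eliminated.
Round 5: Route A 26, Route D 16. Route A has a majority.

Route A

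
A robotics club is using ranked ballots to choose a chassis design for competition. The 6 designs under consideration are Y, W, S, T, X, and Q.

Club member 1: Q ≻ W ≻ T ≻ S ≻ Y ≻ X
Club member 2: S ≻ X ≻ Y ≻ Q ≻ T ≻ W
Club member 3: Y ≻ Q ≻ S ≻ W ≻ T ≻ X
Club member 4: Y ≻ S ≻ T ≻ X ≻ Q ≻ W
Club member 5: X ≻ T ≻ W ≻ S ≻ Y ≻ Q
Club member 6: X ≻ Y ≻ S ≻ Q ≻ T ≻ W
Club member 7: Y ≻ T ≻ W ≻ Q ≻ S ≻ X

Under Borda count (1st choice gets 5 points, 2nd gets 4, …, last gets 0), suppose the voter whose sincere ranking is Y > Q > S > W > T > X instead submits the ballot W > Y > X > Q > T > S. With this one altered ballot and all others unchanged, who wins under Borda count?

Y

Borda totals with the altered ballot: Y 23, W 15, S 17, T 17, X 19, Q 14.
The winner is unchanged: still Y.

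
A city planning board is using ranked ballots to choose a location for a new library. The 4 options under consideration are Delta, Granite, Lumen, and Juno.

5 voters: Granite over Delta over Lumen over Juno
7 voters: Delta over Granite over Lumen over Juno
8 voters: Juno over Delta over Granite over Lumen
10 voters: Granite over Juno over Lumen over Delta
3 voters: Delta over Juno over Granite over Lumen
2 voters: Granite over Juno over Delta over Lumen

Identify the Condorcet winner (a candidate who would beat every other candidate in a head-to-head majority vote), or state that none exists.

None — there is no Condorcet winner

Head-to-head results (35 voters total):
Delta vs Granite: Delta wins 18–17.
Delta vs Lumen: Delta wins 25–10.
Delta vs Juno: Juno wins 20–15.
Granite vs Lumen: Granite wins 35–0.
Granite vs Juno: Granite wins 24–11.
Lumen vs Juno: Juno wins 23–12.
No candidate beats all others: Delta beats Granite beats Juno beats Delta, a majority cycle.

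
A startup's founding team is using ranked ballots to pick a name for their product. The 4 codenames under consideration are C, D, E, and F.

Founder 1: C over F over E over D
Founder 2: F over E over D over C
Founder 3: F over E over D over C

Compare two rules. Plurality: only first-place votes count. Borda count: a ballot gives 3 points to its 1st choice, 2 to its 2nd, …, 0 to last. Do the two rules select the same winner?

Yes

Plurality first-place counts: C 1, D 0, E 0, F 2 → F.
Borda totals: C 3, D 2, E 5, F 8 → F.
The two rules agree on F.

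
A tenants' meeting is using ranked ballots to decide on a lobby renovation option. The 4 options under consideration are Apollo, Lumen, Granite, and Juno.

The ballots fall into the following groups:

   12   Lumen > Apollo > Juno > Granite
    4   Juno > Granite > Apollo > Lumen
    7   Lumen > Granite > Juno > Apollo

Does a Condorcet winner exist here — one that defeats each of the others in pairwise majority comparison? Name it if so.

Lumen

Head-to-head results (23 voters total):
Apollo vs Lumen: Lumen wins 19–4.
Apollo vs Granite: Apollo wins 12–11.
Apollo vs Juno: Apollo wins 12–11.
Lumen vs Granite: Lumen wins 19–4.
Lumen vs Juno: Lumen wins 19–4.
Granite vs Juno: Juno wins 16–7.
Lumen beats each rival — Apollo (19–4), Granite (19–4), Juno (19–4) — so Lumen is the Condorcet winner.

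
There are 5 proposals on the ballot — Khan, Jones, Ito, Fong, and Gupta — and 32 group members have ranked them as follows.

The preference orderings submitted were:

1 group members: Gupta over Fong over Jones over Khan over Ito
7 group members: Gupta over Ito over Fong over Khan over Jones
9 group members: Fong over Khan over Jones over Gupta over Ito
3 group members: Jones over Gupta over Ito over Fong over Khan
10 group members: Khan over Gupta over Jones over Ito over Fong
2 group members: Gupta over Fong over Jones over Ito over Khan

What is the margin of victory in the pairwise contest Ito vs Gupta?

Ballots ranking Ito above Gupta: 0.
Ballots ranking Gupta above Ito: 1+7+9+3+10+2 = 32.
Gupta wins 32–0, a margin of 32.

32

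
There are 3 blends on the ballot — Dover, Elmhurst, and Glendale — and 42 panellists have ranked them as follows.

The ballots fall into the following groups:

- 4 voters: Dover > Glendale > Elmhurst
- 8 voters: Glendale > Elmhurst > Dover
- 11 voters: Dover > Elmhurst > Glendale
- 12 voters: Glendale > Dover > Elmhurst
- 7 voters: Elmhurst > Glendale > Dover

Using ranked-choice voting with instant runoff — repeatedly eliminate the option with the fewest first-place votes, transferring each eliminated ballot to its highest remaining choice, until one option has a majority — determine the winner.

Round 1: Glendale 20, Dover 15, Elmhurst 7. Elmhurst has the fewest and is eliminated.
Round 2: Glendale 27, Dover 15. Glendale has a majority.

Glendale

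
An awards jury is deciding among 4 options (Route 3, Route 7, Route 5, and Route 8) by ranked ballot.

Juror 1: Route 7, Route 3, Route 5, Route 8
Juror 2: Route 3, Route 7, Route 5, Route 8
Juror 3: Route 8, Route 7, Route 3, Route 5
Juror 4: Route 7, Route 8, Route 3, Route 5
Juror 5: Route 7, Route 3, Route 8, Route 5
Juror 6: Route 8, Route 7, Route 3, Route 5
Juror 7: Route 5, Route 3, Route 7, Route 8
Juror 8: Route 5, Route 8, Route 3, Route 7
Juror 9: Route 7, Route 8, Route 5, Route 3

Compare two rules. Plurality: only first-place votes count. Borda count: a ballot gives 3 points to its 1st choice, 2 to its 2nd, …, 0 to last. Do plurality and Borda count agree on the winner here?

Plurality first-place counts: Route 3 1, Route 7 4, Route 5 2, Route 8 2 → Route 7.
Borda totals: Route 3 13, Route 7 19, Route 5 9, Route 8 13 → Route 7.
The two rules agree on Route 7.

Yes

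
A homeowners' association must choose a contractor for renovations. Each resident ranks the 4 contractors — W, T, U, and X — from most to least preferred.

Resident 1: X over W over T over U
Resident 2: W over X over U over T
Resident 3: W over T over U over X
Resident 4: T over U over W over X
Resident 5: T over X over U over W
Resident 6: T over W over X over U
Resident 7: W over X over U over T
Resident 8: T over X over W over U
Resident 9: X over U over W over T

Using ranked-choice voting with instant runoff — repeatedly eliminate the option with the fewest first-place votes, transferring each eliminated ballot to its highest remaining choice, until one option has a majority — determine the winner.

W

Round 1: T 4, W 3, X 2, U 0. U has the fewest and is eliminated.
Round 2: T 4, W 3, X 2. X has the fewest and is eliminated.
Round 3: W 5, T 4. W has a majority.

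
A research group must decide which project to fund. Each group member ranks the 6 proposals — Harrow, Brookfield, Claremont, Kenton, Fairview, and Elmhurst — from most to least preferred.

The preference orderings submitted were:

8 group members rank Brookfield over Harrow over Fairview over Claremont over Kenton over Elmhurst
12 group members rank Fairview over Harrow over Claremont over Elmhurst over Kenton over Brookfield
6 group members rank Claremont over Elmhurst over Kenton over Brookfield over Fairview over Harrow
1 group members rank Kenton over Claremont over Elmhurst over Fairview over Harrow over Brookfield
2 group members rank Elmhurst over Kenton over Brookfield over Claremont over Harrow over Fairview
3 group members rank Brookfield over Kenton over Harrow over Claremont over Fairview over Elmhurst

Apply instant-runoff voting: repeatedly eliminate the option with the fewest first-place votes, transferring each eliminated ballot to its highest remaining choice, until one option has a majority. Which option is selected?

Round 1: Fairview 12, Brookfield 11, Claremont 6, Elmhurst 2, Kenton 1, Harrow 0. Harrow has the fewest and is eliminated.
Round 2: Fairview 12, Brookfield 11, Claremont 6, Elmhurst 2, Kenton 1. Kenton has the fewest and is eliminated.
Round 3: Fairview 12, Brookfield 11, Claremont 7, Elmhurst 2. Elmhurst has the fewest and is eliminated.
Round 4: Brookfield 13, Fairview 12, Claremont 7. Claremont has the fewest and is eliminated.
Round 5: Brookfield 19, Fairview 13. Brookfield has a majority.

Brookfield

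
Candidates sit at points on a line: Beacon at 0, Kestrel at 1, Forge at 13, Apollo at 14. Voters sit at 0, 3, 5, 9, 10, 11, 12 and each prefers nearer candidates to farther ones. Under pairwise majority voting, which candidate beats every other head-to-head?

With single-peaked preferences on a line, the Condorcet winner is the candidate closest to the median voter.
The median voter (position 9) is closest to Forge at 13.
Check: Forge vs Apollo — voters closer to Forge: 7 of 7.

Forge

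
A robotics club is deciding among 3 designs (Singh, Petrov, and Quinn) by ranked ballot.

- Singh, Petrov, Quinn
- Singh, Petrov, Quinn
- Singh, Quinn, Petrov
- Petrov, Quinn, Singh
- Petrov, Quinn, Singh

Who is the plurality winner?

Singh

First-place vote totals:
  Singh: 3
  Petrov: 2
  Quinn: 0
Singh has the most first-place votes.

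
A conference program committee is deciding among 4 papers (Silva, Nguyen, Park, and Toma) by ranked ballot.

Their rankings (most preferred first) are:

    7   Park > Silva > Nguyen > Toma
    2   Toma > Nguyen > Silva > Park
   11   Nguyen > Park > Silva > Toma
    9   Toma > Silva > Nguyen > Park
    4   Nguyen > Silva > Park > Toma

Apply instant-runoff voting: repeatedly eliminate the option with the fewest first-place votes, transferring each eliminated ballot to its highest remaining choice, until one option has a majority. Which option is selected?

Round 1: Nguyen 15, Toma 11, Park 7, Silva 0. Silva has the fewest and is eliminated.
Round 2: Nguyen 15, Toma 11, Park 7. Park has the fewest and is eliminated.
Round 3: Nguyen 22, Toma 11. Nguyen has a majority.

Nguyen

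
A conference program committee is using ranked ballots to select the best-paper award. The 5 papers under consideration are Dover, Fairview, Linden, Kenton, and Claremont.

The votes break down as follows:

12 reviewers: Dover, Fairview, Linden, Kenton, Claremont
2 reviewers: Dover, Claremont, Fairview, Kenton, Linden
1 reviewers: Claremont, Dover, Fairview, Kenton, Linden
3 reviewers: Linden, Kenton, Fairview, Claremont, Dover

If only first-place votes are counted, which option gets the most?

First-place vote totals:
  Dover: 14
  Fairview: 0
  Linden: 3
  Kenton: 0
  Claremont: 1
Dover has the most first-place votes.

Dover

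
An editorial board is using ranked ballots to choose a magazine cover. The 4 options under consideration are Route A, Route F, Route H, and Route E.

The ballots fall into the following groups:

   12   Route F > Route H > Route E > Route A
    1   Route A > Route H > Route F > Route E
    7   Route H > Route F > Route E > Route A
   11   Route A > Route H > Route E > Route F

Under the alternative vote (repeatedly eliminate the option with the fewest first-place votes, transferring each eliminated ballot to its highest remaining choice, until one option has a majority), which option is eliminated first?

Route E

Round 1: Route A 12, Route F 12, Route H 7, Route E 0. Route E has the fewest and is eliminated.
Round 2: Route A 12, Route F 12, Route H 7. Route H has the fewest and is eliminated.
Round 3: Route F 19, Route A 12. Route F has a majority.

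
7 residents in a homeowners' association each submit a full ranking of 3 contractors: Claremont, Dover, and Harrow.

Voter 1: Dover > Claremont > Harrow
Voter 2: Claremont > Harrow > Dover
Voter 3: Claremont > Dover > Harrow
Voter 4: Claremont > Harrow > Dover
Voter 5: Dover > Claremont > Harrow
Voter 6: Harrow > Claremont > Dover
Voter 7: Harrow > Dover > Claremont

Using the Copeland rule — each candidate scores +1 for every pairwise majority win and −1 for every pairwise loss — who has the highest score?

Claremont

Pairwise results:
  Claremont vs Dover: Claremont wins 4–3.
  Claremont vs Harrow: Claremont wins 5–2.
  Dover vs Harrow: Harrow wins 4–3.
Copeland scores (wins − losses):
  Claremont: 2 − 0 = 2
  Dover: 0 − 2 = -2
  Harrow: 1 − 1 = 0
Claremont has the best Copeland score.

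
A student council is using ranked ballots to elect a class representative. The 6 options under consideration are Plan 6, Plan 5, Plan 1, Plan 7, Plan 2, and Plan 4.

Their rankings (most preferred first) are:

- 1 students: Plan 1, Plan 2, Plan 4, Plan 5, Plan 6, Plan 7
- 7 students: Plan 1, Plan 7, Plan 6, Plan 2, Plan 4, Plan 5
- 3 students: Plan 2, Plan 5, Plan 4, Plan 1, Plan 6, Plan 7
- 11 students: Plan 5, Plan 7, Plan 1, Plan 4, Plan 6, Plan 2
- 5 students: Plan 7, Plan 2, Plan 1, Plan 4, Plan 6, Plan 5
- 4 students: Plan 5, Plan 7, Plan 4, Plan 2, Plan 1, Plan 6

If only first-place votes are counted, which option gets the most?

Plan 5

First-place vote totals:
  Plan 6: 0
  Plan 5: 15
  Plan 1: 8
  Plan 7: 5
  Plan 2: 3
  Plan 4: 0
Plan 5 has the most first-place votes.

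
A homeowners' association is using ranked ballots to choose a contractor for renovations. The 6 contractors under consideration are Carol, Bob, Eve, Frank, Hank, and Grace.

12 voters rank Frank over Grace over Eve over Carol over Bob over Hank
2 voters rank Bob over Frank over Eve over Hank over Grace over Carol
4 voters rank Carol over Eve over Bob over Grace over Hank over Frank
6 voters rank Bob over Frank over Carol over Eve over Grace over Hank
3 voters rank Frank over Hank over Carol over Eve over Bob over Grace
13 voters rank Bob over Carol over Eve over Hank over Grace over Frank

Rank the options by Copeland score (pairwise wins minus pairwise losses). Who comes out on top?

Bob

Pairwise results:
  Carol vs Bob: Bob wins 21–19.
  Carol vs Eve: Carol wins 26–14.
  Carol vs Frank: Frank wins 23–17.
  Carol vs Hank: Carol wins 35–5.
  Carol vs Grace: Carol wins 26–14.
  Bob vs Eve: Bob wins 21–19.
  Bob vs Frank: Bob wins 25–15.
  Bob vs Hank: Bob wins 37–3.
  Bob vs Grace: Bob wins 28–12.
  Eve vs Frank: Frank wins 23–17.
  Eve vs Hank: Eve wins 37–3.
  Eve vs Grace: Eve wins 28–12.
  Frank vs Hank: Frank wins 23–17.
  Frank vs Grace: Frank wins 23–17.
  Hank vs Grace: Grace wins 22–18.
Copeland scores (wins − losses):
  Carol: 3 − 2 = 1
  Bob: 5 − 0 = 5
  Eve: 2 − 3 = -1
  Frank: 4 − 1 = 3
  Hank: 0 − 5 = -5
  Grace: 1 − 4 = -3
Bob has the best Copeland score.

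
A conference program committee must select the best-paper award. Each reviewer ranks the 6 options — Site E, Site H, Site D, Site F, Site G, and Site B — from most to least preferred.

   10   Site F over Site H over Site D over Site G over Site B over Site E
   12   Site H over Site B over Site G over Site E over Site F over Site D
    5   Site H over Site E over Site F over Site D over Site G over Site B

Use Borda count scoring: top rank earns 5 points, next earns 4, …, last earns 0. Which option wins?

Site H

Borda scores:
  Site E: 10·0 + 12·2 + 5·4 = 44
  Site H: 10·4 + 12·5 + 5·5 = 125
  Site D: 10·3 + 12·0 + 5·2 = 40
  Site F: 10·5 + 12·1 + 5·3 = 77
  Site G: 10·2 + 12·3 + 5·1 = 61
  Site B: 10·1 + 12·4 + 5·0 = 58
Site H has the highest total.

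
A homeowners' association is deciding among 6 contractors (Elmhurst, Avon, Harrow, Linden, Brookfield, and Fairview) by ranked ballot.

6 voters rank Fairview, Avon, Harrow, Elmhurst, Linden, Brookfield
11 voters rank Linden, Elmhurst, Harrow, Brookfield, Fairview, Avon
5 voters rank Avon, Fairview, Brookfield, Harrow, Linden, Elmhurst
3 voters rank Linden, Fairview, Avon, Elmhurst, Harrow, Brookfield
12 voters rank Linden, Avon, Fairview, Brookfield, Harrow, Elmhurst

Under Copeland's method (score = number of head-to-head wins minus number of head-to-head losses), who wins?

Pairwise results:
  Elmhurst vs Avon: Avon wins 26–11.
  Elmhurst vs Harrow: Harrow wins 23–14.
  Elmhurst vs Linden: Linden wins 31–6.
  Elmhurst vs Brookfield: Elmhurst wins 20–17.
  Elmhurst vs Fairview: Fairview wins 26–11.
  Avon vs Harrow: Avon wins 26–11.
  Avon vs Linden: Linden wins 26–11.
  Avon vs Brookfield: Avon wins 26–11.
  Avon vs Fairview: Fairview wins 20–17.
  Harrow vs Linden: Linden wins 26–11.
  Harrow vs Brookfield: Harrow wins 20–17.
  Harrow vs Fairview: Fairview wins 26–11.
  Linden vs Brookfield: Linden wins 32–5.
  Linden vs Fairview: Linden wins 26–11.
  Brookfield vs Fairview: Fairview wins 26–11.
Copeland scores (wins − losses):
  Elmhurst: 1 − 4 = -3
  Avon: 3 − 2 = 1
  Harrow: 2 − 3 = -1
  Linden: 5 − 0 = 5
  Brookfield: 0 − 5 = -5
  Fairview: 4 − 1 = 3
Linden has the best Copeland score.

Linden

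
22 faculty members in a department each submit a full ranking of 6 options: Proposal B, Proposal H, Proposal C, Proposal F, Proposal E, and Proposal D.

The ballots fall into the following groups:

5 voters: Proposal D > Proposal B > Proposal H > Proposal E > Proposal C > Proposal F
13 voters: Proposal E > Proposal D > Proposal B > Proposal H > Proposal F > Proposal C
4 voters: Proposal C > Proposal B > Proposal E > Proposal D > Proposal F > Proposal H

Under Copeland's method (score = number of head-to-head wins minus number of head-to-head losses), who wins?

Pairwise results:
  Proposal B vs Proposal H: Proposal B wins 22–0.
  Proposal B vs Proposal C: Proposal B wins 18–4.
  Proposal B vs Proposal F: Proposal B wins 22–0.
  Proposal B vs Proposal E: Proposal E wins 13–9.
  Proposal B vs Proposal D: Proposal D wins 18–4.
  Proposal H vs Proposal C: Proposal H wins 18–4.
  Proposal H vs Proposal F: Proposal H wins 18–4.
  Proposal H vs Proposal E: Proposal E wins 17–5.
  Proposal H vs Proposal D: Proposal D wins 22–0.
  Proposal C vs Proposal F: Proposal F wins 13–9.
  Proposal C vs Proposal E: Proposal E wins 18–4.
  Proposal C vs Proposal D: Proposal D wins 18–4.
  Proposal F vs Proposal E: Proposal E wins 22–0.
  Proposal F vs Proposal D: Proposal D wins 22–0.
  Proposal E vs Proposal D: Proposal E wins 17–5.
Copeland scores (wins − losses):
  Proposal B: 3 − 2 = 1
  Proposal H: 2 − 3 = -1
  Proposal C: 0 − 5 = -5
  Proposal F: 1 − 4 = -3
  Proposal E: 5 − 0 = 5
  Proposal D: 4 − 1 = 3
Proposal E has the best Copeland score.

Proposal E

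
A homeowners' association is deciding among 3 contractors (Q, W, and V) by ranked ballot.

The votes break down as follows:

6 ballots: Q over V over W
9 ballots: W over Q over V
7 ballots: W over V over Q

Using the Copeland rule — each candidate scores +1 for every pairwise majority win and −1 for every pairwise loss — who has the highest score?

Pairwise results:
  Q vs W: W wins 16–6.
  Q vs V: Q wins 15–7.
  W vs V: W wins 16–6.
Copeland scores (wins − losses):
  Q: 1 − 1 = 0
  W: 2 − 0 = 2
  V: 0 − 2 = -2
W has the best Copeland score.

W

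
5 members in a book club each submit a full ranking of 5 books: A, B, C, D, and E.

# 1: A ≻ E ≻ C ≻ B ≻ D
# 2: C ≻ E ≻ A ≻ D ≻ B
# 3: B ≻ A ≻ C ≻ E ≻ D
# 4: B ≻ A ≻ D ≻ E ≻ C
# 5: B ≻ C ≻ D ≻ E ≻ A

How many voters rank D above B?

Ballots ranking D above B: 1.
Ballots ranking B above D: 4.
So 1 of 5 voters prefer D to B.

1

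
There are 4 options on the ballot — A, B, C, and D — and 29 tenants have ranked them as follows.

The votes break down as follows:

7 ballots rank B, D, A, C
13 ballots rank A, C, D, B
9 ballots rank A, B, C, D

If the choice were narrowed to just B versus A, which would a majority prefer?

A

Ballots ranking B above A: 7.
Ballots ranking A above B: 13+9 = 22.
A wins the head-to-head, 22–7.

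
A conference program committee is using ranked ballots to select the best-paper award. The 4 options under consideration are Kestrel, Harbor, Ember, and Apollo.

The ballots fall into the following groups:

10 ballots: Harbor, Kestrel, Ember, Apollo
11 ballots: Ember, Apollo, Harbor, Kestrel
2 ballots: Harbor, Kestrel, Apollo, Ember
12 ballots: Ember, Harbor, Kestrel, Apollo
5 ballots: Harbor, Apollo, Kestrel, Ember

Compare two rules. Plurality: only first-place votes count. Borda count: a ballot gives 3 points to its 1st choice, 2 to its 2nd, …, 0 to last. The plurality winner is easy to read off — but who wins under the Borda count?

Harbor

Plurality first-place counts: Kestrel 0, Harbor 17, Ember 23, Apollo 0 → Ember.
Borda totals: Kestrel 41, Harbor 86, Ember 79, Apollo 34 → Harbor.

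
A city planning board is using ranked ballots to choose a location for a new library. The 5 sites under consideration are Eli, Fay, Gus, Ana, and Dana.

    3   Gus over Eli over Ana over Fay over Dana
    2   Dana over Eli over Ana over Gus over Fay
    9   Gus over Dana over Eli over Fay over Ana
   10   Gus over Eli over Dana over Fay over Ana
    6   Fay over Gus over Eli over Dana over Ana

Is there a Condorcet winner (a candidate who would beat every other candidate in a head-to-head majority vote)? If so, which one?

Gus

Head-to-head results (30 voters total):
Eli vs Fay: Eli wins 24–6.
Eli vs Gus: Gus wins 28–2.
Eli vs Ana: Eli wins 30–0.
Eli vs Dana: Eli wins 19–11.
Fay vs Gus: Gus wins 24–6.
Fay vs Ana: Fay wins 25–5.
Fay vs Dana: Dana wins 21–9.
Gus vs Ana: Gus wins 28–2.
Gus vs Dana: Gus wins 28–2.
Ana vs Dana: Dana wins 27–3.
Gus beats each rival — Eli (28–2), Fay (24–6), Ana (28–2), Dana (28–2) — so Gus is the Condorcet winner.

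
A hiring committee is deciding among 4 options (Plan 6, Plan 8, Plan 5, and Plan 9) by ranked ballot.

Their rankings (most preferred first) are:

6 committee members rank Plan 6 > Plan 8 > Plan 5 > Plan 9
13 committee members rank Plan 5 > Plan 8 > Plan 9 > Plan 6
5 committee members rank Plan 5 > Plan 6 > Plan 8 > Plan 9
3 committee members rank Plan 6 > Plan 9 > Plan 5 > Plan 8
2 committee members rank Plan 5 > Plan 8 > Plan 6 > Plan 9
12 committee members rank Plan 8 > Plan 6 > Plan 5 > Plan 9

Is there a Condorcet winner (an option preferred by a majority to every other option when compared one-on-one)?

Head-to-head results (41 voters total):
Plan 6 vs Plan 8: Plan 8 wins 27–14.
Plan 6 vs Plan 5: Plan 6 wins 21–20.
Plan 6 vs Plan 9: Plan 6 wins 28–13.
Plan 8 vs Plan 5: Plan 5 wins 23–18.
Plan 8 vs Plan 9: Plan 8 wins 38–3.
Plan 5 vs Plan 9: Plan 5 wins 38–3.
No candidate beats all others: Plan 6 beats Plan 5 beats Plan 8 beats Plan 6, a majority cycle.

No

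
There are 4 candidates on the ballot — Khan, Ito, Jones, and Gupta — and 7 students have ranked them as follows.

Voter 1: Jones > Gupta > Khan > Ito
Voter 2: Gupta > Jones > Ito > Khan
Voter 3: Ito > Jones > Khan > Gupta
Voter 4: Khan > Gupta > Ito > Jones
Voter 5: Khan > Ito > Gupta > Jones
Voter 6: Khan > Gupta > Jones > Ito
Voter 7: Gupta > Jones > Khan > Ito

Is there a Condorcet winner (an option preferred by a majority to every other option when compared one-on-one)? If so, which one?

There is no Condorcet winner

Head-to-head results (7 voters total):
Khan vs Ito: Khan wins 5–2.
Khan vs Jones: Jones wins 4–3.
Khan vs Gupta: Khan wins 4–3.
Ito vs Jones: Jones wins 4–3.
Ito vs Gupta: Gupta wins 5–2.
Jones vs Gupta: Gupta wins 5–2.
No candidate beats all others: Khan beats Gupta beats Jones beats Khan, a majority cycle.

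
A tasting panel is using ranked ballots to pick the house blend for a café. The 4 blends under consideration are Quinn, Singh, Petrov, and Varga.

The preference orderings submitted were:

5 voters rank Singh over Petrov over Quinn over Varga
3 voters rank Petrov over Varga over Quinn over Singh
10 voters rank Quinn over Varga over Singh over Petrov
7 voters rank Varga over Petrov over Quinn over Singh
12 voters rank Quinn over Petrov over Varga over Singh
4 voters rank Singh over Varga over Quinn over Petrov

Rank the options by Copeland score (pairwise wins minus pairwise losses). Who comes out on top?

Pairwise results:
  Quinn vs Singh: Quinn wins 32–9.
  Quinn vs Petrov: Quinn wins 26–15.
  Quinn vs Varga: Quinn wins 27–14.
  Singh vs Petrov: Petrov wins 22–19.
  Singh vs Varga: Varga wins 32–9.
  Petrov vs Varga: Varga wins 21–20.
Copeland scores (wins − losses):
  Quinn: 3 − 0 = 3
  Singh: 0 − 3 = -3
  Petrov: 1 − 2 = -1
  Varga: 2 − 1 = 1
Quinn has the best Copeland score.

Quinn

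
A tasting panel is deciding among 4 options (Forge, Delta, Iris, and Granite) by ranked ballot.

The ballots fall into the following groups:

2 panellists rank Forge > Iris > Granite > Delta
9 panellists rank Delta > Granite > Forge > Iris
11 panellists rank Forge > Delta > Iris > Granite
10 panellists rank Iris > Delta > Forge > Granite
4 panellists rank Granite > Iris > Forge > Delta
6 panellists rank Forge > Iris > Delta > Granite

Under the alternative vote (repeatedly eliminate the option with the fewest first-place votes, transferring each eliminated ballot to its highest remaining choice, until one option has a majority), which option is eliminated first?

Granite

Round 1: Forge 19, Iris 10, Delta 9, Granite 4. Granite has the fewest and is eliminated.
Round 2: Forge 19, Iris 14, Delta 9. Delta has the fewest and is eliminated.
Round 3: Forge 28, Iris 14. Forge has a majority.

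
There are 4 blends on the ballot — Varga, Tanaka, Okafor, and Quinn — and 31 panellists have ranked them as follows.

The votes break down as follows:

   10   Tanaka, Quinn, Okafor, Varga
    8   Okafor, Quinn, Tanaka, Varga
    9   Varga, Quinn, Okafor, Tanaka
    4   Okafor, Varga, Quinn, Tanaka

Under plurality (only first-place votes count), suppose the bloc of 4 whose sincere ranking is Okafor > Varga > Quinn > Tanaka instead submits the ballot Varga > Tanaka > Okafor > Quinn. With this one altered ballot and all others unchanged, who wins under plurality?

First-place totals with the altered ballot: Varga 13, Tanaka 10, Okafor 8, Quinn 0.
The switch changes the winner from Okafor to Varga.

Varga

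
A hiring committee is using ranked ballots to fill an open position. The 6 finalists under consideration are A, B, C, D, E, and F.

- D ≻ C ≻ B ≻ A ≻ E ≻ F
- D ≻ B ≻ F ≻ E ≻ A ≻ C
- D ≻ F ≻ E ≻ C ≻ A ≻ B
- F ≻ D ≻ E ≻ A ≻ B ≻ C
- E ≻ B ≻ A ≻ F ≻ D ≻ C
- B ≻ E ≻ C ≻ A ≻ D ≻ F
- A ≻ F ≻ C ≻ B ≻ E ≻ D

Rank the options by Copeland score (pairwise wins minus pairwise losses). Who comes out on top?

D

Pairwise results:
  A vs B: B wins 4–3.
  A vs C: A wins 4–3.
  A vs D: D wins 4–3.
  A vs E: E wins 5–2.
  A vs F: A wins 4–3.
  B vs C: B wins 4–3.
  B vs D: D wins 4–3.
  B vs E: B wins 4–3.
  B vs F: B wins 4–3.
  C vs D: D wins 5–2.
  C vs E: E wins 5–2.
  C vs F: F wins 5–2.
  D vs E: D wins 4–3.
  D vs F: D wins 4–3.
  E vs F: F wins 4–3.
Copeland scores (wins − losses):
  A: 2 − 3 = -1
  B: 4 − 1 = 3
  C: 0 − 5 = -5
  D: 5 − 0 = 5
  E: 2 − 3 = -1
  F: 2 − 3 = -1
D has the best Copeland score.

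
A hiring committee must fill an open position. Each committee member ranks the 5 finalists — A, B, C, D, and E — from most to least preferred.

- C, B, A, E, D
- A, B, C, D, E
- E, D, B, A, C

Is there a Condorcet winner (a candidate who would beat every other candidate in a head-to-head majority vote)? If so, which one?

Head-to-head results (3 voters total):
A vs B: B wins 2–1.
A vs C: A wins 2–1.
A vs D: A wins 2–1.
A vs E: A wins 2–1.
B vs C: B wins 2–1.
B vs D: B wins 2–1.
B vs E: B wins 2–1.
C vs D: C wins 2–1.
C vs E: C wins 2–1.
D vs E: E wins 2–1.
B beats each rival — A (2–1), C (2–1), D (2–1), E (2–1) — so B is the Condorcet winner.

B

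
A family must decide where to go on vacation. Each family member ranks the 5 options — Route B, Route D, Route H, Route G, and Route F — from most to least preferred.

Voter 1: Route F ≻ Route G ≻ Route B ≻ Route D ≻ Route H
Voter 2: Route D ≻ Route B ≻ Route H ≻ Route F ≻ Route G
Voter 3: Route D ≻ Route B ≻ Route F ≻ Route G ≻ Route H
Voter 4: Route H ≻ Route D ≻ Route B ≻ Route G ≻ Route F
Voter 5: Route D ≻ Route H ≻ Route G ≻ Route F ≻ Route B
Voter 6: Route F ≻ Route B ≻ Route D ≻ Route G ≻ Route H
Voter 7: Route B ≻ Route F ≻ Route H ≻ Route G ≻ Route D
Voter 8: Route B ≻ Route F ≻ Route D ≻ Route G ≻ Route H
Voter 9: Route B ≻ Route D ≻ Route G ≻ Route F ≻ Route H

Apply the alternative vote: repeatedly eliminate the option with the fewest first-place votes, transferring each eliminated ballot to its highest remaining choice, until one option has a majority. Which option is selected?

Route B

Round 1: Route B 3, Route D 3, Route F 2, Route H 1, Route G 0. Route G has the fewest and is eliminated.
Round 2: Route B 3, Route D 3, Route F 2, Route H 1. Route H has the fewest and is eliminated.
Round 3: Route D 4, Route B 3, Route F 2. Route F has the fewest and is eliminated.
Round 4: Route B 5, Route D 4. Route B has a majority.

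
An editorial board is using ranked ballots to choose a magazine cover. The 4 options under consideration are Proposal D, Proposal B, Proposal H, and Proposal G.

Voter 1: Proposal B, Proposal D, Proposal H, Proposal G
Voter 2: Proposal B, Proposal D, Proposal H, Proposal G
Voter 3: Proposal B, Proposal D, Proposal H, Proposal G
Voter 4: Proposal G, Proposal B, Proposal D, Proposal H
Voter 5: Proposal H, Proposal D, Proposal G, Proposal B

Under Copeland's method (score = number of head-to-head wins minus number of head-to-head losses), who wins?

Pairwise results:
  Proposal D vs Proposal B: Proposal B wins 4–1.
  Proposal D vs Proposal H: Proposal D wins 4–1.
  Proposal D vs Proposal G: Proposal D wins 4–1.
  Proposal B vs Proposal H: Proposal B wins 4–1.
  Proposal B vs Proposal G: Proposal B wins 3–2.
  Proposal H vs Proposal G: Proposal H wins 4–1.
Copeland scores (wins − losses):
  Proposal D: 2 − 1 = 1
  Proposal B: 3 − 0 = 3
  Proposal H: 1 − 2 = -1
  Proposal G: 0 − 3 = -3
Proposal B has the best Copeland score.

Proposal B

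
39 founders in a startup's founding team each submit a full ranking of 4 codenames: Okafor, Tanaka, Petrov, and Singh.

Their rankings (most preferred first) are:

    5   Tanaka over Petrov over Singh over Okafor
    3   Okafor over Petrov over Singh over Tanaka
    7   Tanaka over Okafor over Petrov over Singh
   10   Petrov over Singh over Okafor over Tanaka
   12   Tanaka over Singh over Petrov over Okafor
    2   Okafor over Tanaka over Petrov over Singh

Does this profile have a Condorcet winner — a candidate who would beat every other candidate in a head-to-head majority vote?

Head-to-head results (39 voters total):
Okafor vs Tanaka: Tanaka wins 24–15.
Okafor vs Petrov: Petrov wins 27–12.
Okafor vs Singh: Singh wins 27–12.
Tanaka vs Petrov: Tanaka wins 26–13.
Tanaka vs Singh: Tanaka wins 26–13.
Petrov vs Singh: Petrov wins 27–12.
Tanaka beats each rival — Okafor (24–15), Petrov (26–13), Singh (26–13) — so Tanaka is the Condorcet winner.

Yes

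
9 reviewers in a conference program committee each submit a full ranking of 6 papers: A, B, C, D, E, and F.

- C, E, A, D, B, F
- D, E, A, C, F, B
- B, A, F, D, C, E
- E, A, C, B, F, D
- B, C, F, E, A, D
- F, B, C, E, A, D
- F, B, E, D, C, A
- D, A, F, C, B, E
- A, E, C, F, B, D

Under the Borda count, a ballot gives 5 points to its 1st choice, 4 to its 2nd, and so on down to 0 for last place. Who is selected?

Borda scores:
  A: 3 + 3 + 4 + 4 + 1 + 1 + 0 + 4 + 5 = 25
  B: 1 + 0 + 5 + 2 + 5 + 4 + 4 + 1 + 1 = 23
  C: 5 + 2 + 1 + 3 + 4 + 3 + 1 + 2 + 3 = 24
  D: 2 + 5 + 2 + 0 + 0 + 0 + 2 + 5 + 0 = 16
  E: 4 + 4 + 0 + 5 + 2 + 2 + 3 + 0 + 4 = 24
  F: 0 + 1 + 3 + 1 + 3 + 5 + 5 + 3 + 2 = 23
A has the highest total.

A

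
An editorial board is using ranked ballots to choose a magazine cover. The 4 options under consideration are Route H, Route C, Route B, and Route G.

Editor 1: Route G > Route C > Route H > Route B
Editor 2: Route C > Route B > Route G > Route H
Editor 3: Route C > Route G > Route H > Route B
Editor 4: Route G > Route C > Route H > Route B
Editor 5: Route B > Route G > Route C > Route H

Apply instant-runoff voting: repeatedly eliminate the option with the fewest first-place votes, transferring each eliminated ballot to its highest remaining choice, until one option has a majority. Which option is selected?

Route G

Round 1: Route C 2, Route G 2, Route B 1, Route H 0. Route H has the fewest and is eliminated.
Round 2: Route C 2, Route G 2, Route B 1. Route B has the fewest and is eliminated.
Round 3: Route G 3, Route C 2. Route G has a majority.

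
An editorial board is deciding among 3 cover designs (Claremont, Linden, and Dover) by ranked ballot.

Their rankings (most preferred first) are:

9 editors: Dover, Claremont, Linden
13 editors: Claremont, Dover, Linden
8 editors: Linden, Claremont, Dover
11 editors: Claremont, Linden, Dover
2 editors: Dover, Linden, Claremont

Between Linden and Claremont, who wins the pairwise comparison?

Ballots ranking Linden above Claremont: 8+2 = 10.
Ballots ranking Claremont above Linden: 9+13+11 = 33.
Claremont wins the head-to-head, 33–10.

Claremont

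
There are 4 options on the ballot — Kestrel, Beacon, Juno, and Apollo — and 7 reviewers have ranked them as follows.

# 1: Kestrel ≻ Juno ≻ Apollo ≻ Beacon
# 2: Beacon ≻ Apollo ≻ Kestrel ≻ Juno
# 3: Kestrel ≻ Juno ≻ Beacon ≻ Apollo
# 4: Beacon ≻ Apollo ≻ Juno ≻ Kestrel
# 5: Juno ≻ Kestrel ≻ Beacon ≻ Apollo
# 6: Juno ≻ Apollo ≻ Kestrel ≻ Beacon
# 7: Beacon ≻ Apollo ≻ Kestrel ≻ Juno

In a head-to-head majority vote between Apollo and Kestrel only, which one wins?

Ballots ranking Apollo above Kestrel: 4.
Ballots ranking Kestrel above Apollo: 3.
Apollo wins the head-to-head, 4–3.

Apollo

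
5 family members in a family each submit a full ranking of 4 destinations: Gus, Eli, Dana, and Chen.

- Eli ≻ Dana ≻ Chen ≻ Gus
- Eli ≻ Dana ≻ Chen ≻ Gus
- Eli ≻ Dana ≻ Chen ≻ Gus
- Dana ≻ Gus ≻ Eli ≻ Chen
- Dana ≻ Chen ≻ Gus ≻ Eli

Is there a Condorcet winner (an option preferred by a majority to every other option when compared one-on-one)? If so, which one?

Head-to-head results (5 voters total):
Gus vs Eli: Eli wins 3–2.
Gus vs Dana: Dana wins 5–0.
Gus vs Chen: Chen wins 4–1.
Eli vs Dana: Eli wins 3–2.
Eli vs Chen: Eli wins 4–1.
Dana vs Chen: Dana wins 5–0.
Eli beats each rival — Gus (3–2), Dana (3–2), Chen (4–1) — so Eli is the Condorcet winner.

Eli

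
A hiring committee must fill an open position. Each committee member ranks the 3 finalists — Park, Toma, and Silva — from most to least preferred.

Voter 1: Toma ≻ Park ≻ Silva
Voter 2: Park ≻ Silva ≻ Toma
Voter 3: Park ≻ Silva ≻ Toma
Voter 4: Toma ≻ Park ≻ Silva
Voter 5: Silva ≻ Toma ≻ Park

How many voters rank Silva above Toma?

3

Ballots ranking Silva above Toma: 3.
Ballots ranking Toma above Silva: 2.
So 3 of 5 voters prefer Silva to Toma.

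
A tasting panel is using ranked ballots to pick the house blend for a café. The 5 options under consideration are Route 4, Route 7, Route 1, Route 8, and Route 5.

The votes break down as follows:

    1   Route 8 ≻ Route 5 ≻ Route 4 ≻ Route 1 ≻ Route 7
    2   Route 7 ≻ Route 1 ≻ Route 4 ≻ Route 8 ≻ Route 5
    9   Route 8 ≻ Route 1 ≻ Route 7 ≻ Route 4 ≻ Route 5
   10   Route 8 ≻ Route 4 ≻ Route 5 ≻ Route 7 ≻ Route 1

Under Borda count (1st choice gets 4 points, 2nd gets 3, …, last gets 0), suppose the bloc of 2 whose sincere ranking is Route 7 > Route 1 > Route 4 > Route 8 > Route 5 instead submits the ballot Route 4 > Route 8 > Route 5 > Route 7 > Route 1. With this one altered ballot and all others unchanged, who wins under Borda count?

Route 8

Borda totals with the altered ballot: Route 4 49, Route 7 30, Route 1 28, Route 8 86, Route 5 27.
The winner is unchanged: still Route 8.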